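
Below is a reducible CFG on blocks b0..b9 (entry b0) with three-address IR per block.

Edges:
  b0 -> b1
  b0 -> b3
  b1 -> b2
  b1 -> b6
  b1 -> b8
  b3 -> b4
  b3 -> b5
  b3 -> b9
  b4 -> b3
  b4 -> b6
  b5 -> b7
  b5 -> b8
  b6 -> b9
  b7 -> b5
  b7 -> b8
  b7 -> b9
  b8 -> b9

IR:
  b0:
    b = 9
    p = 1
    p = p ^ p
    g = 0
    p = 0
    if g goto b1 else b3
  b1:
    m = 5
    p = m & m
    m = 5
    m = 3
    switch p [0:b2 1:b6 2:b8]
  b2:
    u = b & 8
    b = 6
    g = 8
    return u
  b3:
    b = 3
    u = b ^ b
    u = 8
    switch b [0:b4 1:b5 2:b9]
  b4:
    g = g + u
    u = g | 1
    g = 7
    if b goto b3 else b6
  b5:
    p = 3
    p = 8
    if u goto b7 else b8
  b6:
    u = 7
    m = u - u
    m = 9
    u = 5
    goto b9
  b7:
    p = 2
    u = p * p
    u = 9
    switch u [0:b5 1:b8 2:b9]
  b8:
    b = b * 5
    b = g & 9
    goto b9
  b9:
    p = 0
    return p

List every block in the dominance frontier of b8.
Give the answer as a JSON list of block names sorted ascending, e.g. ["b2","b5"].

Answer: ["b9"]

Working:
idom tree: b1←b0 b2←b1 b3←b0 b4←b3 b5←b3 b6←b0 b7←b5 b8←b0 b9←b0
Dom∩ at merges:
  b3: preds {b0,b4}: {b0} ∩ {b0,b3,b4} = {b0}; idom=b0
  b5: preds {b3,b7}: {b0,b3} ∩ {b0,b3,b5,b7} = {b0,b3}; idom=b3
  b6: preds {b1,b4}: {b0,b1} ∩ {b0,b3,b4} = {b0}; idom=b0
  b8: preds {b1,b5,b7}: {b0,b1} ∩ {b0,b3,b5} ∩ {b0,b3,b5,b7} = {b0}; idom=b0
  b9: preds {b3,b6,b7,b8}: {b0,b3} ∩ {b0,b6} ∩ {b0,b3,b5,b7} ∩ {b0,b8} = {b0}; idom=b0

DF walk-up:
  join b3 pred b0: · stop@b0
  join b3 pred b4: b4→b3 stop@b0
  join b5 pred b3: · stop@b3
  join b5 pred b7: b7→b5 stop@b3
  join b6 pred b1: b1 stop@b0
  join b6 pred b4: b4→b3 stop@b0
  join b8 pred b1: b1 stop@b0
  join b8 pred b5: b5→b3 stop@b0
  join b8 pred b7: b7→b5→b3 stop@b0
  join b9 pred b3: b3 stop@b0
  join b9 pred b6: b6 stop@b0
  join b9 pred b7: b7→b5→b3 stop@b0
  join b9 pred b8: b8 stop@b0
  b0 → ∅
  b1 → {b6,b8}
  b2 → ∅
  b3 → {b3,b6,b8,b9}
  b4 → {b3,b6}
  b5 → {b5,b8,b9}
  b6 → {b9}
  b7 → {b5,b8,b9}
  b8 → {b9}
  b9 → ∅

DF(b8) = ["b9"]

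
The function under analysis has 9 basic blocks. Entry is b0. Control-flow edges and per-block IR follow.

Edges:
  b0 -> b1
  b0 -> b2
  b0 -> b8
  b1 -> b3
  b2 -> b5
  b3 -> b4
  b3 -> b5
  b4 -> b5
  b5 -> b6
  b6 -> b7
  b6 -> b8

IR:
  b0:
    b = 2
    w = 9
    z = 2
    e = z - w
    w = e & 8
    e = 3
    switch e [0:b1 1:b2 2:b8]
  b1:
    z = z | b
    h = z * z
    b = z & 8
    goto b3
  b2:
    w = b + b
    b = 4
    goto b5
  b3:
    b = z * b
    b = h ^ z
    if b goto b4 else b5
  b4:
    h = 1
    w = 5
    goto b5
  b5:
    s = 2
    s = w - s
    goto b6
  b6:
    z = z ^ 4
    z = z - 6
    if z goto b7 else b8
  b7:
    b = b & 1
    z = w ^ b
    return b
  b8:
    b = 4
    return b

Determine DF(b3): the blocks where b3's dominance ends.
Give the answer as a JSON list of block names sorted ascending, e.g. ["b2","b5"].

Answer: ["b5"]

Derivation:
idom tree: b1←b0 b2←b0 b3←b1 b4←b3 b5←b0 b6←b5 b7←b6 b8←b0
Join-block Dom:
  b5: preds {b2,b3,b4}: {b0,b2} ∩ {b0,b1,b3} ∩ {b0,b1,b3,b4} = {b0}; idom=b0
  b8: preds {b0,b6}: {b0} ∩ {b0,b5,b6} = {b0}; idom=b0

Frontier:
  join b5 pred b2: b2 stop@b0
  join b5 pred b3: b3→b1 stop@b0
  join b5 pred b4: b4→b3→b1 stop@b0
  join b8 pred b0: · stop@b0
  join b8 pred b6: b6→b5 stop@b0
  b0 → ∅
  b1 → {b5}
  b2 → {b5}
  b3 → {b5}
  b4 → {b5}
  b5 → {b8}
  b6 → {b8}
  b7 → ∅
  b8 → ∅

DF(b3) = ["b5"]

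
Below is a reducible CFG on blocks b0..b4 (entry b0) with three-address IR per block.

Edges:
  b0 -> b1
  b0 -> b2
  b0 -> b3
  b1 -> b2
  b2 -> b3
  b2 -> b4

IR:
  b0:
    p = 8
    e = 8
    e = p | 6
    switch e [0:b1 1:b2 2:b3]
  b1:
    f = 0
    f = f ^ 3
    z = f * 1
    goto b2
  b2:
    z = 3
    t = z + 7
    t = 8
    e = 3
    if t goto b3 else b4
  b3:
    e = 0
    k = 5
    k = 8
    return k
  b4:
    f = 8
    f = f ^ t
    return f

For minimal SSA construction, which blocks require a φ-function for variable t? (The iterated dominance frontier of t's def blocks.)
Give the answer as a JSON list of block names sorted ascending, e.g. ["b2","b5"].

idom tree: b1←b0 b2←b0 b3←b0 b4←b2
Dom at joins:
  b2: preds {b0,b1}: {b0} ∩ {b0,b1} = {b0}; idom=b0
  b3: preds {b0,b2}: {b0} ∩ {b0,b2} = {b0}; idom=b0

DF derivation:
  join b2 pred b0: · stop@b0
  join b2 pred b1: b1 stop@b0
  join b3 pred b0: · stop@b0
  join b3 pred b2: b2 stop@b0
  b0 → ∅
  b1 → {b2}
  b2 → {b3}
  b3 → ∅
  b4 → ∅

φ for t: defs {b2}
  DF⁺ = {b3}

Answer: ["b3"]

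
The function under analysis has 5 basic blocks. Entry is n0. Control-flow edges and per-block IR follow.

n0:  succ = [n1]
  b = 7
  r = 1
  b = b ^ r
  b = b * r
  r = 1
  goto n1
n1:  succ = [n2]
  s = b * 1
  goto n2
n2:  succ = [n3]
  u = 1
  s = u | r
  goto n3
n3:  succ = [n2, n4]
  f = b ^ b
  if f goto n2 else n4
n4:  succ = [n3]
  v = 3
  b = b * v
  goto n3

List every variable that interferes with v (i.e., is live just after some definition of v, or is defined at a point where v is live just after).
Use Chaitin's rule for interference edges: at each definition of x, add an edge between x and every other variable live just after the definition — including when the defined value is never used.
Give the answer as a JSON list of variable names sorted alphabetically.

Answer: ["b", "r"]

Working:
def/use:
  n0: def={b,r} ue=∅
  n1: def={s} ue={b}
  n2: def={s,u} ue={r}
  n3: def={f} ue={b}
  n4: def={b,v} ue={b}

Liveness:
  n0 li=∅ lo={b,r}
  n1 li={b,r} lo={b,r}
  n2 li={b,r} lo={b,r}
  n3 li={b,r} lo={b,r}
  n4 li={b,r} lo={b,r}

Interfere edges:
  b: {f,r,s,u,v}
  f: {b,r}
  r: {b,f,s,u,v}
  s: {b,r}
  u: {b,r}
  v: {b,r}

N(v) = ["b", "r"]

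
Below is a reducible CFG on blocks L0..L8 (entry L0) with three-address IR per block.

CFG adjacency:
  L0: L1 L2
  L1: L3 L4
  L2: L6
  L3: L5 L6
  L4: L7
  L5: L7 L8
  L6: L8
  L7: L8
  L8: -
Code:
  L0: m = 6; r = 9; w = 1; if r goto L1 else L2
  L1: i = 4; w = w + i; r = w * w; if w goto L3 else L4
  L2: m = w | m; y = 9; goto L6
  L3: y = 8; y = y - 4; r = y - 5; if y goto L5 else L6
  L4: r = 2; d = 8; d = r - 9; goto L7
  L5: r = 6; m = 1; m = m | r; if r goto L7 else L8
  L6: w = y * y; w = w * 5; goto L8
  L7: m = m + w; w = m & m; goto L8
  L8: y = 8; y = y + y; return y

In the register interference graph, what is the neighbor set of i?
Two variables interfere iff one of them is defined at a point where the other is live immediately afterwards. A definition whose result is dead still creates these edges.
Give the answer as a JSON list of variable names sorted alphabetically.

Answer: ["m", "w"]

Working:
def/use:
  L0: def={m,r,w} ue=∅
  L1: def={i,r,w} ue={w}
  L2: def={m,y} ue={m,w}
  L3: def={r,y} ue=∅
  L4: def={d,r} ue=∅
  L5: def={m,r} ue=∅
  L6: def={w} ue={y}
  L7: def={m,w} ue={m,w}
  L8: def={y} ue=∅

Liveness:
  L0: in=∅ out={m,w}
  L1: in={m,w} out={m,w}
  L2: in={m,w} out={y}
  L3: in={w} out={w,y}
  L4: in={m,w} out={m,w}
  L5: in={w} out={m,w}
  L6: in={y} out=∅
  L7: in={m,w} out=∅
  L8: in=∅ out=∅

Conflict graph:
  d↔{m,r,w}
  i↔{m,w}
  m↔{d,i,r,w}
  r↔{d,m,w,y}
  w↔{d,i,m,r,y}
  y↔{r,w}

N(i) = ["m", "w"]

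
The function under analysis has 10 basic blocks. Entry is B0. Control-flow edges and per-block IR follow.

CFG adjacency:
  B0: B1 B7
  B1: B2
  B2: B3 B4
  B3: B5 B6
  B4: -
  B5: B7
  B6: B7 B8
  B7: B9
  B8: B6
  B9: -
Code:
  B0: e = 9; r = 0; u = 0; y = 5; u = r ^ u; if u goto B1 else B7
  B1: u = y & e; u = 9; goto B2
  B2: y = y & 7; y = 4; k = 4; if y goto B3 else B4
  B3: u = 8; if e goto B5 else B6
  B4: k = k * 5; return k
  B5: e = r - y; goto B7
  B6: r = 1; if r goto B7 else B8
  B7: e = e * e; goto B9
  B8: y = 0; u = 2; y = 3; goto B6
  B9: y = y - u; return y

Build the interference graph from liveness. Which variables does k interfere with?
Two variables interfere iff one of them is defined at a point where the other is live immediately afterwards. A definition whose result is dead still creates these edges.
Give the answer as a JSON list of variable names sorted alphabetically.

Answer: ["e", "r", "y"]

Working:
Block summaries:
  B0: def={e,r,u,y} ue=∅
  B1: def={u} ue={e,y}
  B2: def={k,y} ue={y}
  B3: def={u} ue={e}
  B4: def={k} ue={k}
  B5: def={e} ue={r,y}
  B6: def={r} ue=∅
  B7: def={e} ue={e}
  B8: def={u,y} ue=∅
  B9: def={y} ue={u,y}

Liveness:
  B0: in=∅ out={e,r,u,y}
  B1: in={e,r,y} out={e,r,y}
  B2: in={e,r,y} out={e,k,r,y}
  B3: in={e,r,y} out={e,r,u,y}
  B4: in={k} out=∅
  B5: in={r,u,y} out={e,u,y}
  B6: in={e,u,y} out={e,u,y}
  B7: in={e,u,y} out={u,y}
  B8: in={e} out={e,u,y}
  B9: in={u,y} out=∅

Interference:
  e: {k,r,u,y}
  k: {e,r,y}
  r: {e,k,u,y}
  u: {e,r,y}
  y: {e,k,r,u}

N(k) = ["e", "r", "y"]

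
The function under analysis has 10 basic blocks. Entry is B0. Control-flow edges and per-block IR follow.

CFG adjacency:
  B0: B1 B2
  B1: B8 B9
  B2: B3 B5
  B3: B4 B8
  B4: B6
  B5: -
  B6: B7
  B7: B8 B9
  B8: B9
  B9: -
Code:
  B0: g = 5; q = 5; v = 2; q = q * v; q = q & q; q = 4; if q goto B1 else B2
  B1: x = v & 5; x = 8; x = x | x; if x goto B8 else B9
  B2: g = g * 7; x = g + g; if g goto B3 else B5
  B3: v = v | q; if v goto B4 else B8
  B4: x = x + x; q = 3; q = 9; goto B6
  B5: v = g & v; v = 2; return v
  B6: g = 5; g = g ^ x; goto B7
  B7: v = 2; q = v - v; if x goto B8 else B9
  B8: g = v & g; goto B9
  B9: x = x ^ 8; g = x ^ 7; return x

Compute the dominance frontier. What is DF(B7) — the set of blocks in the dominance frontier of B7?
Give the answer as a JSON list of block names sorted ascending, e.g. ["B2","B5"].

idom tree: B1←B0 B2←B0 B3←B2 B4←B3 B5←B2 B6←B4 B7←B6 B8←B0 B9←B0
Dom∩ at merges:
  B8: preds {B1,B3,B7}: {B0,B1} ∩ {B0,B2,B3} ∩ {B0,B2,B3,B4,B6,B7} = {B0}; idom=B0
  B9: preds {B1,B7,B8}: {B0,B1} ∩ {B0,B2,B3,B4,B6,B7} ∩ {B0,B8} = {B0}; idom=B0

Frontier:
  join B8 pred B1: B1 stop@B0
  join B8 pred B3: B3→B2 stop@B0
  join B8 pred B7: B7→B6→B4→B3→B2 stop@B0
  join B9 pred B1: B1 stop@B0
  join B9 pred B7: B7→B6→B4→B3→B2 stop@B0
  join B9 pred B8: B8 stop@B0
  DF(B0)=∅
  DF(B1)={B8,B9}
  DF(B2)={B8,B9}
  DF(B3)={B8,B9}
  DF(B4)={B8,B9}
  DF(B5)=∅
  DF(B6)={B8,B9}
  DF(B7)={B8,B9}
  DF(B8)={B9}
  DF(B9)=∅

DF(B7) = ["B8", "B9"]

Answer: ["B8", "B9"]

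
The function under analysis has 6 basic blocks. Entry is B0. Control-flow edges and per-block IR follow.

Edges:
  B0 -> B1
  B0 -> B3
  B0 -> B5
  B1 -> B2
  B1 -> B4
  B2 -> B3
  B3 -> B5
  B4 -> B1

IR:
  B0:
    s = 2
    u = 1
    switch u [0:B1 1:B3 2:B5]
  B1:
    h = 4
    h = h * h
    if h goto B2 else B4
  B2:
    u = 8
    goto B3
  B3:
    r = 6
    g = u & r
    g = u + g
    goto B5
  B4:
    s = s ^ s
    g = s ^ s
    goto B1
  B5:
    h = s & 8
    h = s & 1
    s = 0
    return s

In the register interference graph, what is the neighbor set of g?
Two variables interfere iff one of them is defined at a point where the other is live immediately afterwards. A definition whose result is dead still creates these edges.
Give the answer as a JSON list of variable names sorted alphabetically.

Answer: ["s", "u"]

Working:
def/use:
  B0 def {s,u} use ∅
  B1 def {h} use ∅
  B2 def {u} use ∅
  B3 def {g,r} use {u}
  B4 def {g,s} use {s}
  B5 def {h,s} use {s}

Live sets:
  B0: in=∅ out={s,u}
  B1: in={s} out={s}
  B2: in={s} out={s,u}
  B3: in={s,u} out={s}
  B4: in={s} out={s}
  B5: in={s} out=∅

Conflict graph:
  g — {s,u}
  h — {s}
  r — {s,u}
  s — {g,h,r,u}
  u — {g,r,s}

N(g) = ["s", "u"]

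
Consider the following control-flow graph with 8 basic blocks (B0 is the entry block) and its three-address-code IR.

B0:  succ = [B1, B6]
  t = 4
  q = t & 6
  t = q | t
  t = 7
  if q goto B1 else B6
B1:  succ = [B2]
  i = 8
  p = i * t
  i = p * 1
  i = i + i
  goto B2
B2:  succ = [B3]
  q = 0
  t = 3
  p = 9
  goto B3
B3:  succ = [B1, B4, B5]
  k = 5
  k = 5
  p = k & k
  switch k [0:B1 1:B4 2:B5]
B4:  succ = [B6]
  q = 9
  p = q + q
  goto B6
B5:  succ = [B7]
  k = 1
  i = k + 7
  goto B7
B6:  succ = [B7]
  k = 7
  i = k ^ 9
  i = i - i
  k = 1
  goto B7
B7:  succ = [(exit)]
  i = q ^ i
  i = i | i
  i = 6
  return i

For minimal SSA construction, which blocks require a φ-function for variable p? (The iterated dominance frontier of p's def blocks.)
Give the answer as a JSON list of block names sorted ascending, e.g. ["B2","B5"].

idom tree: B1←B0 B2←B1 B3←B2 B4←B3 B5←B3 B6←B0 B7←B0
Join-block Dom:
  B1: preds {B0,B3}: {B0} ∩ {B0,B1,B2,B3} = {B0}; idom=B0
  B6: preds {B0,B4}: {B0} ∩ {B0,B1,B2,B3,B4} = {B0}; idom=B0
  B7: preds {B5,B6}: {B0,B1,B2,B3,B5} ∩ {B0,B6} = {B0}; idom=B0

DF walk-up:
  join B1 pred B0: · stop@B0
  join B1 pred B3: B3→B2→B1 stop@B0
  join B6 pred B0: · stop@B0
  join B6 pred B4: B4→B3→B2→B1 stop@B0
  join B7 pred B5: B5→B3→B2→B1 stop@B0
  join B7 pred B6: B6 stop@B0
  DF(B0)=∅
  DF(B1)={B1,B6,B7}
  DF(B2)={B1,B6,B7}
  DF(B3)={B1,B6,B7}
  DF(B4)={B6}
  DF(B5)={B7}
  DF(B6)={B7}
  DF(B7)=∅

φ for p: defs {B1,B2,B3,B4}
  DF⁺ = {B1,B6,B7}

Answer: ["B1", "B6", "B7"]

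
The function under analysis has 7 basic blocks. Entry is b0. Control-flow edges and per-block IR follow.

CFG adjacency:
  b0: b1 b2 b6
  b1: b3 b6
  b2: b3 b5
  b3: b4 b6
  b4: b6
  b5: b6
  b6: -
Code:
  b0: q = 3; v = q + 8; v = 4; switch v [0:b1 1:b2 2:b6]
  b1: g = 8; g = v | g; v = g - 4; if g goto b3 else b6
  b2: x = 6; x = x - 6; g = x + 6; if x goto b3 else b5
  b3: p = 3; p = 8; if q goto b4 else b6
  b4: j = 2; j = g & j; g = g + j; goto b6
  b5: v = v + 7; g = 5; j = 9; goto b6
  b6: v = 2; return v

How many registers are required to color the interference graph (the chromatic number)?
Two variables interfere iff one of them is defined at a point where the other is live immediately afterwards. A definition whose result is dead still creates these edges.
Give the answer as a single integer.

Answer: 4

Working:
Per-block:
  b0: {q,v} / ∅
  b1: {g,v} / {v}
  b2: {g,x} / ∅
  b3: {p} / {q}
  b4: {g,j} / {g}
  b5: {g,j,v} / {v}
  b6: {v} / ∅

Liveness:
  b0 li=∅ lo={q,v}
  b1 li={q,v} lo={g,q}
  b2 li={q,v} lo={g,q,v}
  b3 li={g,q} lo={g}
  b4 li={g} lo=∅
  b5 li={v} lo=∅
  b6 li=∅ lo=∅

Interfere edges:
  g: {j,p,q,v,x}
  j: {g}
  p: {g,q}
  q: {g,p,v,x}
  v: {g,q,x}
  x: {g,q,v}

Registers:
  {g,q,v,x} pairwise interfere (4-clique) ⇒ χ ≥ 4
  assign g→R0 j→R1 p→R2 q→R1 v→R2 x→R3 — no edge inside a register ⇒ χ ≤ 4
  χ = 4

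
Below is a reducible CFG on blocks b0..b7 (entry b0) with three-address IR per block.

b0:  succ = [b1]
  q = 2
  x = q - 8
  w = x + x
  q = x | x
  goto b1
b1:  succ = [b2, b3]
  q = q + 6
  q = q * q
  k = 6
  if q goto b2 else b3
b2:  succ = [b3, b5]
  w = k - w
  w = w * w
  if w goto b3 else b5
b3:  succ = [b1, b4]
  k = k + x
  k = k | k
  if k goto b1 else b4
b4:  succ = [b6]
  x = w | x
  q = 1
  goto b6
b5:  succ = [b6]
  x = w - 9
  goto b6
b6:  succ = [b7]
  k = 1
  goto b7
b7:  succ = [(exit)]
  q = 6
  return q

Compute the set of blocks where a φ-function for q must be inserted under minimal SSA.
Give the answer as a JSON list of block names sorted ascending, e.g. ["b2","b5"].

Answer: ["b1", "b6"]

Working:
idom tree: b1←b0 b2←b1 b3←b1 b4←b3 b5←b2 b6←b1 b7←b6
Dom∩ at merges:
  b1: preds {b0,b3}: {b0} ∩ {b0,b1,b3} = {b0}; idom=b0
  b3: preds {b1,b2}: {b0,b1} ∩ {b0,b1,b2} = {b0,b1}; idom=b1
  b6: preds {b4,b5}: {b0,b1,b3,b4} ∩ {b0,b1,b2,b5} = {b0,b1}; idom=b1

DF derivation:
  b1←b0: walk · to b0
  b1←b3: walk b3→b1 to b0
  b3←b1: walk · to b1
  b3←b2: walk b2 to b1
  b6←b4: walk b4→b3 to b1
  b6←b5: walk b5→b2 to b1
  b0: DF=∅
  b1: DF={b1}
  b2: DF={b3,b6}
  b3: DF={b1,b6}
  b4: DF={b6}
  b5: DF={b6}
  b6: DF=∅
  b7: DF=∅

φ for q: defs {b0,b1,b4,b7}
  DF⁺ = {b1,b6}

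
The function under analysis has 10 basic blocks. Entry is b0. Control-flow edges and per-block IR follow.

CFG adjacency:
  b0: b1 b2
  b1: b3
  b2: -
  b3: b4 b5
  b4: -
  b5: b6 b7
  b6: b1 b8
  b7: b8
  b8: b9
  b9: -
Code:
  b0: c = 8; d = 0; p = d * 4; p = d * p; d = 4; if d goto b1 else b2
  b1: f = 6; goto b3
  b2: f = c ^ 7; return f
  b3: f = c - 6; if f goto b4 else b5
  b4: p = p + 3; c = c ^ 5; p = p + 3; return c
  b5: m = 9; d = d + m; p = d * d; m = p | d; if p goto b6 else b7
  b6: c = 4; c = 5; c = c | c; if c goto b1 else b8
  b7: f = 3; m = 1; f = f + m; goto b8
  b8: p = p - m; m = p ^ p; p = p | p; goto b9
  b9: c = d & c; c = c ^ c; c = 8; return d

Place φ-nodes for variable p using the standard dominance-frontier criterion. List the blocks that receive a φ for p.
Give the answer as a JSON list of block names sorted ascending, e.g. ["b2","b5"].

idom tree: b1←b0 b2←b0 b3←b1 b4←b3 b5←b3 b6←b5 b7←b5 b8←b5 b9←b8
Dom∩ at merges:
  b1: preds {b0,b6}: {b0} ∩ {b0,b1,b3,b5,b6} = {b0}; idom=b0
  b8: preds {b6,b7}: {b0,b1,b3,b5,b6} ∩ {b0,b1,b3,b5,b7} = {b0,b1,b3,b5}; idom=b5

Frontier:
  join b1 pred b0: · stop@b0
  join b1 pred b6: b6→b5→b3→b1 stop@b0
  join b8 pred b6: b6 stop@b5
  join b8 pred b7: b7 stop@b5
  DF(b0)=∅
  DF(b1)={b1}
  DF(b2)=∅
  DF(b3)={b1}
  DF(b4)=∅
  DF(b5)={b1}
  DF(b6)={b1,b8}
  DF(b7)={b8}
  DF(b8)=∅
  DF(b9)=∅

φ for p: defs {b0,b4,b5,b8}
  DF⁺ = {b1}

Answer: ["b1"]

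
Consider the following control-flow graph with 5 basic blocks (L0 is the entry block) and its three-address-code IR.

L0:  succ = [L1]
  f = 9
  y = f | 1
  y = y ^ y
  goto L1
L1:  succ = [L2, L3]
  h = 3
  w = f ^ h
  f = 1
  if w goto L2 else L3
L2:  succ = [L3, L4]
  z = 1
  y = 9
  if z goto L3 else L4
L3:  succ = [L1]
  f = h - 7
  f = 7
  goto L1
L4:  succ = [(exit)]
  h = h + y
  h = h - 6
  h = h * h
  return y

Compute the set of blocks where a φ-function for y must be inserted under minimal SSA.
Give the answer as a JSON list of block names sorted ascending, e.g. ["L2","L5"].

idom tree: L1←L0 L2←L1 L3←L1 L4←L2
Dom at joins:
  L1: preds {L0,L3}: {L0} ∩ {L0,L1,L3} = {L0}; idom=L0
  L3: preds {L1,L2}: {L0,L1} ∩ {L0,L1,L2} = {L0,L1}; idom=L1

Frontier:
  L1←L0: walk · to L0
  L1←L3: walk L3→L1 to L0
  L3←L1: walk · to L1
  L3←L2: walk L2 to L1
  DF(L0)=∅
  DF(L1)={L1}
  DF(L2)={L3}
  DF(L3)={L1}
  DF(L4)=∅

φ for y: defs {L0,L2}
  DF⁺ = {L1,L3}

Answer: ["L1", "L3"]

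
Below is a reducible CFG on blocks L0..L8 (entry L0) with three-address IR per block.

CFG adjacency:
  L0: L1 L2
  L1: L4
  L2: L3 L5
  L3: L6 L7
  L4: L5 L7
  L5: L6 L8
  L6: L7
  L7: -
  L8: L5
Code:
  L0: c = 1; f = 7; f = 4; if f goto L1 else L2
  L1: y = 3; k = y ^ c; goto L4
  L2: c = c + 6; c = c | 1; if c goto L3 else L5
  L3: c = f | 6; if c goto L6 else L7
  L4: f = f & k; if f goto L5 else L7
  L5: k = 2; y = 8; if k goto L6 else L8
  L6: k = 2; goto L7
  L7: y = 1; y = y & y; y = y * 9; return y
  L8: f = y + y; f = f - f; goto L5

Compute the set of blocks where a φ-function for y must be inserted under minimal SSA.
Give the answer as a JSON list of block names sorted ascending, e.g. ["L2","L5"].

idom tree: L1←L0 L2←L0 L3←L2 L4←L1 L5←L0 L6←L0 L7←L0 L8←L5
Join-block Dom:
  L5: preds {L2,L4,L8}: {L0,L2} ∩ {L0,L1,L4} ∩ {L0,L5,L8} = {L0}; idom=L0
  L6: preds {L3,L5}: {L0,L2,L3} ∩ {L0,L5} = {L0}; idom=L0
  L7: preds {L3,L4,L6}: {L0,L2,L3} ∩ {L0,L1,L4} ∩ {L0,L6} = {L0}; idom=L0

DF walk-up:
  join L5 pred L2: L2 stop@L0
  join L5 pred L4: L4→L1 stop@L0
  join L5 pred L8: L8→L5 stop@L0
  join L6 pred L3: L3→L2 stop@L0
  join L6 pred L5: L5 stop@L0
  join L7 pred L3: L3→L2 stop@L0
  join L7 pred L4: L4→L1 stop@L0
  join L7 pred L6: L6 stop@L0
  L0 → ∅
  L1 → {L5,L7}
  L2 → {L5,L6,L7}
  L3 → {L6,L7}
  L4 → {L5,L7}
  L5 → {L5,L6}
  L6 → {L7}
  L7 → ∅
  L8 → {L5}

φ for y: defs {L1,L5,L7}
  DF⁺ = {L5,L6,L7}

Answer: ["L5", "L6", "L7"]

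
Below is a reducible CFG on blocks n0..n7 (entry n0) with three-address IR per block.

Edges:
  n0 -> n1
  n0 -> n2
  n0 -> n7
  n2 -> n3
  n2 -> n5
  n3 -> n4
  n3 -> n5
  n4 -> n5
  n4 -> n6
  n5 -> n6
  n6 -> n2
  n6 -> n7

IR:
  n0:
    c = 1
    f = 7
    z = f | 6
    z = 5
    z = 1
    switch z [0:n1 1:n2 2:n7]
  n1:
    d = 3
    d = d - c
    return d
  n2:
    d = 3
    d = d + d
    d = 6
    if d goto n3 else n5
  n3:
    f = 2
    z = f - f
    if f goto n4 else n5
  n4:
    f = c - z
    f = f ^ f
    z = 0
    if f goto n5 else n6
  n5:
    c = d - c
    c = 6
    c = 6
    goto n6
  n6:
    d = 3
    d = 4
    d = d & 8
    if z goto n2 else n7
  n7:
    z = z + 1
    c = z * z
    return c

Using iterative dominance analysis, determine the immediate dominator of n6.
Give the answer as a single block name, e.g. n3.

idom tree: n1←n0 n2←n0 n3←n2 n4←n3 n5←n2 n6←n2 n7←n0
Dom∩ at merges:
  n2: preds {n0,n6}: {n0} ∩ {n0,n2,n6} = {n0}; idom=n0
  n5: preds {n2,n3,n4}: {n0,n2} ∩ {n0,n2,n3} ∩ {n0,n2,n3,n4} = {n0,n2}; idom=n2
  n6: preds {n4,n5}: {n0,n2,n3,n4} ∩ {n0,n2,n5} = {n0,n2}; idom=n2
  n7: preds {n0,n6}: {n0} ∩ {n0,n2,n6} = {n0}; idom=n0

idom(n6) = n2

Answer: n2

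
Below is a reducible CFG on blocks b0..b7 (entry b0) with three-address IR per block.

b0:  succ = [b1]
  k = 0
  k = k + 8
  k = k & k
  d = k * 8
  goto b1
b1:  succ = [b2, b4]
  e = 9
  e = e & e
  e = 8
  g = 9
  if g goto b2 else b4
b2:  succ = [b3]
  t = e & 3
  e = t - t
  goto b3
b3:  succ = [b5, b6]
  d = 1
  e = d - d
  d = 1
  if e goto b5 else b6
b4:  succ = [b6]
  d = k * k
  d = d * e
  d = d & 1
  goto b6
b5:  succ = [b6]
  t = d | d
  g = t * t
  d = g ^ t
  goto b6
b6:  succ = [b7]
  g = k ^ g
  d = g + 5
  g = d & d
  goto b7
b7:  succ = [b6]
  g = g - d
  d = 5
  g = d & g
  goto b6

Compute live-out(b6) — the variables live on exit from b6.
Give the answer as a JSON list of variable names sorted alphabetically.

Answer: ["d", "g", "k"]

Analysis:
def/use:
  b0: def={d,k} ue=∅
  b1: def={e,g} ue=∅
  b2: def={e,t} ue={e}
  b3: def={d,e} ue=∅
  b4: def={d} ue={e,k}
  b5: def={d,g,t} ue={d}
  b6: def={d,g} ue={g,k}
  b7: def={d,g} ue={d,g}

Liveness:
  b0 li=∅ lo={k}
  b1 li={k} lo={e,g,k}
  b2 li={e,g,k} lo={g,k}
  b3 li={g,k} lo={d,g,k}
  b4 li={e,g,k} lo={g,k}
  b5 li={d,k} lo={g,k}
  b6 li={g,k} lo={d,g,k}
  b7 li={d,g,k} lo={g,k}

live-out(b6) = ["d", "g", "k"]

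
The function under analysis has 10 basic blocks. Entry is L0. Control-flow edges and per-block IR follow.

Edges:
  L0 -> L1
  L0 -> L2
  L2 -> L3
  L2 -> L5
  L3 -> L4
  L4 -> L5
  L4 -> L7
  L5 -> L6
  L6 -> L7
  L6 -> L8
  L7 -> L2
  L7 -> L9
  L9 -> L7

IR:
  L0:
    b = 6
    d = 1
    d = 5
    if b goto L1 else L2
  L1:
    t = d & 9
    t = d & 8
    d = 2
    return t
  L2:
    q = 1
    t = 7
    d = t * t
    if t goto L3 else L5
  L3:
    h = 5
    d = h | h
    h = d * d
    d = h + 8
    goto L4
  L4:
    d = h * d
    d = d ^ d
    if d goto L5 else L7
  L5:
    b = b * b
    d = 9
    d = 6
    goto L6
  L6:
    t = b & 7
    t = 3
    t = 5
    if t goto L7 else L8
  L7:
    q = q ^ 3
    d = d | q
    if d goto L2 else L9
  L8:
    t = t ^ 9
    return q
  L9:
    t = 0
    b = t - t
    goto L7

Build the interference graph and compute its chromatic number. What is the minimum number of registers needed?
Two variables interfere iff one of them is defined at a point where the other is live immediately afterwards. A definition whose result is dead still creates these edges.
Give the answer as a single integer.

def/use:
  L0: def={b,d} ue=∅
  L1: def={d,t} ue={d}
  L2: def={d,q,t} ue=∅
  L3: def={d,h} ue=∅
  L4: def={d} ue={d,h}
  L5: def={b,d} ue={b}
  L6: def={t} ue={b}
  L7: def={d,q} ue={d,q}
  L8: def={t} ue={q,t}
  L9: def={b,t} ue=∅

Liveness:
  live L0: ∅→{b,d}
  live L1: {d}→∅
  live L2: {b}→{b,q}
  live L3: {b,q}→{b,d,h,q}
  live L4: {b,d,h,q}→{b,d,q}
  live L5: {b,q}→{b,d,q}
  live L6: {b,d,q}→{b,d,q,t}
  live L7: {b,d,q}→{b,d,q}
  live L8: {q,t}→∅
  live L9: {d,q}→{b,d,q}

Interfere edges:
  b — {d,h,q,t}
  d — {b,h,q,t}
  h — {b,d,q}
  q — {b,d,h,t}
  t — {b,d,q}

Registers:
  lower bound: {b,d,h,q} mutually conflict ⇒ χ ≥ 4
  assign b→r0 d→r1 h→r3 q→r2 t→r3 — no edge inside a register ⇒ χ ≤ 4
  χ = 4

Answer: 4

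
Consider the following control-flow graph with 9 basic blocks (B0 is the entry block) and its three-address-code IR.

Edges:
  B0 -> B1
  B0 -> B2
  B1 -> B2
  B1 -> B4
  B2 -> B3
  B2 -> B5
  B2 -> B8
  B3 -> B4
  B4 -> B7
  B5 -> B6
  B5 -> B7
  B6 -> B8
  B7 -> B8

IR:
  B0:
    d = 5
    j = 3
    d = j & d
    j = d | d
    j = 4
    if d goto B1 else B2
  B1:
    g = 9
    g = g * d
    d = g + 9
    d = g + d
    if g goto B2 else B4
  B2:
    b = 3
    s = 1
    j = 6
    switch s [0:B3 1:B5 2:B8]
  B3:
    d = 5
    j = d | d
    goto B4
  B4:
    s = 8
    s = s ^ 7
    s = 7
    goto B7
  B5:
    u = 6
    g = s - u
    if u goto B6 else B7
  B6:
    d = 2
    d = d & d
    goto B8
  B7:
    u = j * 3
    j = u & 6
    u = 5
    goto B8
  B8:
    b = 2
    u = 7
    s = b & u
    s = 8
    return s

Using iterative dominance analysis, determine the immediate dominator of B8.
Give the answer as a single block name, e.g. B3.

Answer: B0

Derivation:
idom tree: B1←B0 B2←B0 B3←B2 B4←B0 B5←B2 B6←B5 B7←B0 B8←B0
Dom∩ at merges:
  B2: preds {B0,B1}: {B0} ∩ {B0,B1} = {B0}; idom=B0
  B4: preds {B1,B3}: {B0,B1} ∩ {B0,B2,B3} = {B0}; idom=B0
  B7: preds {B4,B5}: {B0,B4} ∩ {B0,B2,B5} = {B0}; idom=B0
  B8: preds {B2,B6,B7}: {B0,B2} ∩ {B0,B2,B5,B6} ∩ {B0,B7} = {B0}; idom=B0

idom(B8) = B0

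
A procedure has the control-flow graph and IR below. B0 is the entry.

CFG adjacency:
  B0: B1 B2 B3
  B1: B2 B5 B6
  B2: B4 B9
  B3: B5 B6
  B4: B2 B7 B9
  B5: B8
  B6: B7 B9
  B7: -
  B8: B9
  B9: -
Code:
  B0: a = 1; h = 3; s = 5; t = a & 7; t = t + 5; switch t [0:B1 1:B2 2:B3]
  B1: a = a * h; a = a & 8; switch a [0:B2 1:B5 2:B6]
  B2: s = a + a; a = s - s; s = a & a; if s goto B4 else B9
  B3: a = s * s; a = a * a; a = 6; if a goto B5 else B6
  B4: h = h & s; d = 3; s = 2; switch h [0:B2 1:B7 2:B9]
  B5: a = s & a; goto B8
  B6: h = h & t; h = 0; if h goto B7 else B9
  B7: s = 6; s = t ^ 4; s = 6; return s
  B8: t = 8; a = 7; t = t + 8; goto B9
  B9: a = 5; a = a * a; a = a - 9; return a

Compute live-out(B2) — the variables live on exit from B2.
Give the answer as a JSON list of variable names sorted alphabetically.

Answer: ["a", "h", "s", "t"]

Derivation:
Block summaries:
  B0: {a,h,s,t} / ∅
  B1: {a} / {a,h}
  B2: {a,s} / {a}
  B3: {a} / {s}
  B4: {d,h,s} / {h,s}
  B5: {a} / {a,s}
  B6: {h} / {h,t}
  B7: {s} / {t}
  B8: {a,t} / ∅
  B9: {a} / ∅

Backward fixpoint:
  B0: in=∅ out={a,h,s,t}
  B1: in={a,h,s,t} out={a,h,s,t}
  B2: in={a,h,t} out={a,h,s,t}
  B3: in={h,s,t} out={a,h,s,t}
  B4: in={a,h,s,t} out={a,h,t}
  B5: in={a,s} out=∅
  B6: in={h,t} out={t}
  B7: in={t} out=∅
  B8: in=∅ out=∅
  B9: in=∅ out=∅

live-out(B2) = ["a", "h", "s", "t"]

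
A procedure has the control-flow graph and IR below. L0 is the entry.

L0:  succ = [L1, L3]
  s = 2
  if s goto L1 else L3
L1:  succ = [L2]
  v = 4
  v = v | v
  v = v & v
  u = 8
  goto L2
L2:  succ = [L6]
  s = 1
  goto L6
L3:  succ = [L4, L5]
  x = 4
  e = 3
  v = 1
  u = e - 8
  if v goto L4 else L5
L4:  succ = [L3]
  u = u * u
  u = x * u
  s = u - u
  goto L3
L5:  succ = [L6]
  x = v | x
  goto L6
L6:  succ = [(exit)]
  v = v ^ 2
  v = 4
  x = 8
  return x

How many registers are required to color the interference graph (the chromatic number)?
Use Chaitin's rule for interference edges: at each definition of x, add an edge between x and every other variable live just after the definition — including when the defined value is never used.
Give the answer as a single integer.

Answer: 3

Derivation:
def/use:
  L0: def={s} ue=∅
  L1: def={u,v} ue=∅
  L2: def={s} ue=∅
  L3: def={e,u,v,x} ue=∅
  L4: def={s,u} ue={u,x}
  L5: def={x} ue={v,x}
  L6: def={v,x} ue={v}

Live sets:
  L0: in=∅ out=∅
  L1: in=∅ out={v}
  L2: in={v} out={v}
  L3: in=∅ out={u,v,x}
  L4: in={u,x} out=∅
  L5: in={v,x} out={v}
  L6: in={v} out=∅

Interference:
  e↔{v,x}
  s↔{v}
  u↔{v,x}
  v↔{e,s,u,x}
  x↔{e,u,v}

Chromatic number:
  clique {e,v,x} ⇒ need ≥ 3
  3-colouring: c0={v}  c1={s,x}  c2={e,u}
  χ = 3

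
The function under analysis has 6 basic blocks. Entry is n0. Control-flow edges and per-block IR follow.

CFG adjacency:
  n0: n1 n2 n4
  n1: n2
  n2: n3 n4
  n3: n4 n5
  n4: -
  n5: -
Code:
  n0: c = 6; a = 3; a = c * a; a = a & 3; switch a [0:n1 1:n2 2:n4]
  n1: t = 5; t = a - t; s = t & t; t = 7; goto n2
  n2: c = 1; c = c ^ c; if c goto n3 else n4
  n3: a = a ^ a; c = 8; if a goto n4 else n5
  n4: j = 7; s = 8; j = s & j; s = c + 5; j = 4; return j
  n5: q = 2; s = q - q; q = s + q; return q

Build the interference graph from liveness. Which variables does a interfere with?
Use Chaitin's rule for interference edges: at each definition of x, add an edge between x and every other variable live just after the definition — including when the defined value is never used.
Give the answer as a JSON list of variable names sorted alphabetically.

Block summaries:
  n0: def={a,c} ue=∅
  n1: def={s,t} ue={a}
  n2: def={c} ue=∅
  n3: def={a,c} ue={a}
  n4: def={j,s} ue={c}
  n5: def={q,s} ue=∅

Liveness:
  n0: in=∅ out={a,c}
  n1: in={a} out={a}
  n2: in={a} out={a,c}
  n3: in={a} out={c}
  n4: in={c} out=∅
  n5: in=∅ out=∅

Conflict graph:
  a↔{c,s,t}
  c↔{a,j,s}
  j↔{c,s}
  q↔{s}
  s↔{a,c,j,q}
  t↔{a}

N(a) = ["c", "s", "t"]

Answer: ["c", "s", "t"]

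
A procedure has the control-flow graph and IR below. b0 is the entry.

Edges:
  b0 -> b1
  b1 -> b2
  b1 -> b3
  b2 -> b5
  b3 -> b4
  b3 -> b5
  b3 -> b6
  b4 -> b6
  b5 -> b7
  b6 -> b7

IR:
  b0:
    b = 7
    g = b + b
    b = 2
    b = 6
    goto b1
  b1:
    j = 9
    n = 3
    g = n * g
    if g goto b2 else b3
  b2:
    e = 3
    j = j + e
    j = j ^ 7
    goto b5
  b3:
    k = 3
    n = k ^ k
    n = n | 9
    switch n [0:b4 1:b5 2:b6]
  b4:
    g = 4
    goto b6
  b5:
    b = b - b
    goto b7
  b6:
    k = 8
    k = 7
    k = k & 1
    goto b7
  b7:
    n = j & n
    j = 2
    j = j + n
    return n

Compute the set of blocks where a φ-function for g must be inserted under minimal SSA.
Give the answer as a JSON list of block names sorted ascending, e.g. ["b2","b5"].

idom tree: b1←b0 b2←b1 b3←b1 b4←b3 b5←b1 b6←b3 b7←b1
Dom∩ at merges:
  b5: preds {b2,b3}: {b0,b1,b2} ∩ {b0,b1,b3} = {b0,b1}; idom=b1
  b6: preds {b3,b4}: {b0,b1,b3} ∩ {b0,b1,b3,b4} = {b0,b1,b3}; idom=b3
  b7: preds {b5,b6}: {b0,b1,b5} ∩ {b0,b1,b3,b6} = {b0,b1}; idom=b1

DF derivation:
  b5←b2: walk b2 to b1
  b5←b3: walk b3 to b1
  b6←b3: walk · to b3
  b6←b4: walk b4 to b3
  b7←b5: walk b5 to b1
  b7←b6: walk b6→b3 to b1
  b0: DF=∅
  b1: DF=∅
  b2: DF={b5}
  b3: DF={b5,b7}
  b4: DF={b6}
  b5: DF={b7}
  b6: DF={b7}
  b7: DF=∅

φ for g: defs {b0,b1,b4}
  DF⁺ = {b6,b7}

Answer: ["b6", "b7"]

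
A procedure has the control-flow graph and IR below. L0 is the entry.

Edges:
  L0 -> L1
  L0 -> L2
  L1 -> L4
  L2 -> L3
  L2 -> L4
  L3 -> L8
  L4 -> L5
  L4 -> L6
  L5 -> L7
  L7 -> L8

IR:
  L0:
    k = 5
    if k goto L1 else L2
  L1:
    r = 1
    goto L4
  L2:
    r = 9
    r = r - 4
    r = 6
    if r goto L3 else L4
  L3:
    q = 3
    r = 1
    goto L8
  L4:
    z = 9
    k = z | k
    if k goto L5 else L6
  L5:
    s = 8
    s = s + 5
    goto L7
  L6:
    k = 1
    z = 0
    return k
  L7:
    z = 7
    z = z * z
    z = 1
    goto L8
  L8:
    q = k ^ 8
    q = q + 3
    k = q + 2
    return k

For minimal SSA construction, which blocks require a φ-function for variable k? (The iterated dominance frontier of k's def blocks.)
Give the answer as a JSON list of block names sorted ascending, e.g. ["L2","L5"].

idom tree: L1←L0 L2←L0 L3←L2 L4←L0 L5←L4 L6←L4 L7←L5 L8←L0
Dom∩ at merges:
  L4: preds {L1,L2}: {L0,L1} ∩ {L0,L2} = {L0}; idom=L0
  L8: preds {L3,L7}: {L0,L2,L3} ∩ {L0,L4,L5,L7} = {L0}; idom=L0

DF derivation:
  join L4 pred L1: L1 stop@L0
  join L4 pred L2: L2 stop@L0
  join L8 pred L3: L3→L2 stop@L0
  join L8 pred L7: L7→L5→L4 stop@L0
  L0 → ∅
  L1 → {L4}
  L2 → {L4,L8}
  L3 → {L8}
  L4 → {L8}
  L5 → {L8}
  L6 → ∅
  L7 → {L8}
  L8 → ∅

φ for k: defs {L0,L4,L6,L8}
  DF⁺ = {L8}

Answer: ["L8"]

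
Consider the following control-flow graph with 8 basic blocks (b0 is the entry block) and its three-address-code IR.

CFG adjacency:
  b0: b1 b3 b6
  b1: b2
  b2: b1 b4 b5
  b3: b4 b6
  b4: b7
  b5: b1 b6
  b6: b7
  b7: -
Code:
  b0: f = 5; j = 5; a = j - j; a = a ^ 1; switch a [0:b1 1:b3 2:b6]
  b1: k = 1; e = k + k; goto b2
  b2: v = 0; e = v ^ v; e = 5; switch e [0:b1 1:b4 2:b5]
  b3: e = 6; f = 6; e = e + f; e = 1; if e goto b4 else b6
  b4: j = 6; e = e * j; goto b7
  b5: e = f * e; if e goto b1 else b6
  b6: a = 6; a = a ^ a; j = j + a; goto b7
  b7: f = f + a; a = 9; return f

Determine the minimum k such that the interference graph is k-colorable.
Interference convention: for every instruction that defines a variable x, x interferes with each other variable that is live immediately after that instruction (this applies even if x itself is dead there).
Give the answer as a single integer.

Answer: 4

Working:
def/use:
  b0 def {a,f,j} use ∅
  b1 def {e,k} use ∅
  b2 def {e,v} use ∅
  b3 def {e,f} use ∅
  b4 def {e,j} use {e}
  b5 def {e} use {e,f}
  b6 def {a,j} use {j}
  b7 def {a,f} use {a,f}

Live sets:
  b0 li=∅ lo={a,f,j}
  b1 li={a,f,j} lo={a,f,j}
  b2 li={a,f,j} lo={a,e,f,j}
  b3 li={a,j} lo={a,e,f,j}
  b4 li={a,e,f} lo={a,f}
  b5 li={a,e,f,j} lo={a,f,j}
  b6 li={f,j} lo={a,f}
  b7 li={a,f} lo=∅

Interference:
  a — {e,f,j,k,v}
  e — {a,f,j}
  f — {a,e,j,k,v}
  j — {a,e,f,k,v}
  k — {a,f,j}
  v — {a,f,j}

Colouring:
  clique {a,e,f,j} ⇒ need ≥ 4
  assign a→R0 e→R3 f→R1 j→R2 k→R3 v→R3 — no edge inside a register ⇒ χ ≤ 4
  χ = 4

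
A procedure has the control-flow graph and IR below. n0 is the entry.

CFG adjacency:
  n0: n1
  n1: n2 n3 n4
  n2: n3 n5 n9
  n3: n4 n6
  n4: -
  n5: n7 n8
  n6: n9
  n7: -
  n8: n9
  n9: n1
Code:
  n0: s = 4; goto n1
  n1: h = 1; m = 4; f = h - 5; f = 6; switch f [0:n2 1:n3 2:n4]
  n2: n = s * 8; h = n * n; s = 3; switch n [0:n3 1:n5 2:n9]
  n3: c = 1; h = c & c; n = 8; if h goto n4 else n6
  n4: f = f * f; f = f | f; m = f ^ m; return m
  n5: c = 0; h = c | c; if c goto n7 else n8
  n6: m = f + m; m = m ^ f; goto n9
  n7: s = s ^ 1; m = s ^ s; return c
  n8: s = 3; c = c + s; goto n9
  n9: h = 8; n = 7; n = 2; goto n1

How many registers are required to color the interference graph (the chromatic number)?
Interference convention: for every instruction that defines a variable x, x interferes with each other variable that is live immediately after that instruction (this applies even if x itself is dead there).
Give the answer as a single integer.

Per-block:
  n0: {s} / ∅
  n1: {f,h,m} / ∅
  n2: {h,n,s} / {s}
  n3: {c,h,n} / ∅
  n4: {f,m} / {f,m}
  n5: {c,h} / ∅
  n6: {m} / {f,m}
  n7: {m,s} / {c,s}
  n8: {c,s} / {c}
  n9: {h,n} / ∅

Liveness:
  n0 li=∅ lo={s}
  n1 li={s} lo={f,m,s}
  n2 li={f,m,s} lo={f,m,s}
  n3 li={f,m,s} lo={f,m,s}
  n4 li={f,m} lo=∅
  n5 li={s} lo={c,s}
  n6 li={f,m,s} lo={s}
  n7 li={c,s} lo=∅
  n8 li={c} lo={s}
  n9 li={s} lo={s}

Interference:
  c: {f,h,m,s}
  f: {c,h,m,n,s}
  h: {c,f,m,n,s}
  m: {c,f,h,n,s}
  n: {f,h,m,s}
  s: {c,f,h,m,n}

Chromatic number:
  lower bound: {c,f,h,m,s} mutually conflict ⇒ χ ≥ 5
  5-colouring: c0={f}  c1={h}  c2={m}  c3={s}  c4={c,n}
  χ = 5

Answer: 5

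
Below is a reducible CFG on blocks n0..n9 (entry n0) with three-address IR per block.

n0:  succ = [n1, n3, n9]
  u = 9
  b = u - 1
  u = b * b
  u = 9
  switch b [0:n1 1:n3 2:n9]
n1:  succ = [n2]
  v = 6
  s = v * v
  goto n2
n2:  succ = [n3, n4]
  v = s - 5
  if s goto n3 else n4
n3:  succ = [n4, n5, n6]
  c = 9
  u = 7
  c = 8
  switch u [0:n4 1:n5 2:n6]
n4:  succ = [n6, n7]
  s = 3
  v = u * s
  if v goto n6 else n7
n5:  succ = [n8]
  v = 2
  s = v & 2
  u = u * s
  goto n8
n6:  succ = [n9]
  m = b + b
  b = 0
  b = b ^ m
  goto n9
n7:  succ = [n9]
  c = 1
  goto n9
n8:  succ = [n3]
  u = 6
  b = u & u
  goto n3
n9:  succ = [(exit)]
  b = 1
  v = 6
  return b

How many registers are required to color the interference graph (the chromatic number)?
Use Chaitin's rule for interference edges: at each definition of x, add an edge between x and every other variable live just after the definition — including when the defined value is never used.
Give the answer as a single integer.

Block summaries:
  n0: {b,u} / ∅
  n1: {s,v} / ∅
  n2: {v} / {s}
  n3: {c,u} / ∅
  n4: {s,v} / {u}
  n5: {s,u,v} / {u}
  n6: {b,m} / {b}
  n7: {c} / ∅
  n8: {b,u} / ∅
  n9: {b,v} / ∅

Backward fixpoint:
  live n0: ∅→{b,u}
  live n1: {b,u}→{b,s,u}
  live n2: {b,s,u}→{b,u}
  live n3: {b}→{b,u}
  live n4: {b,u}→{b}
  live n5: {u}→∅
  live n6: {b}→∅
  live n7: ∅→∅
  live n8: ∅→{b}
  live n9: ∅→∅

Interference:
  b: {c,m,s,u,v}
  c: {b,u}
  m: {b}
  s: {b,u,v}
  u: {b,c,s,v}
  v: {b,s,u}

Registers:
  {b,s,u,v} pairwise interfere (4-clique) ⇒ χ ≥ 4
  assign b→r0 c→r2 m→r1 s→r2 u→r1 v→r3 — no edge inside a register ⇒ χ ≤ 4
  χ = 4

Answer: 4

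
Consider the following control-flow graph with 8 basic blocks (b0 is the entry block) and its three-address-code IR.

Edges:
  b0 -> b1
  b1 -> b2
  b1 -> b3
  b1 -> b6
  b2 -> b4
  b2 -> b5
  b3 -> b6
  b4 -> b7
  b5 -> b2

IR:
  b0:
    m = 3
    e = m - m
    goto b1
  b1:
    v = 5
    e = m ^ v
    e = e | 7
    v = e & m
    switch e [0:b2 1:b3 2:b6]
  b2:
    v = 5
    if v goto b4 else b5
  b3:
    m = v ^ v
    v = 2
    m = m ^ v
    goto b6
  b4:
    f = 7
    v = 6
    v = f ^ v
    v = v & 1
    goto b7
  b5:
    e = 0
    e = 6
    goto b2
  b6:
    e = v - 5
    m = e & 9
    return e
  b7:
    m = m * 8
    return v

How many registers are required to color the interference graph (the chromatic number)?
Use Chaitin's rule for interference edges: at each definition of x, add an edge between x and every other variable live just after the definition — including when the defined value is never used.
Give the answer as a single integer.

Per-block:
  b0: {e,m} / ∅
  b1: {e,v} / {m}
  b2: {v} / ∅
  b3: {m,v} / {v}
  b4: {f,v} / ∅
  b5: {e} / ∅
  b6: {e,m} / {v}
  b7: {m} / {m,v}

Liveness:
  b0 li=∅ lo={m}
  b1 li={m} lo={m,v}
  b2 li={m} lo={m}
  b3 li={v} lo={v}
  b4 li={m} lo={m,v}
  b5 li={m} lo={m}
  b6 li={v} lo=∅
  b7 li={m,v} lo=∅

Interfere edges:
  e — {m,v}
  f — {m,v}
  m — {e,f,v}
  v — {e,f,m}

Registers:
  {e,m,v} pairwise interfere (3-clique) ⇒ χ ≥ 3
  assign e→c2 f→c2 m→c0 v→c1 — no edge inside a register ⇒ χ ≤ 3
  χ = 3

Answer: 3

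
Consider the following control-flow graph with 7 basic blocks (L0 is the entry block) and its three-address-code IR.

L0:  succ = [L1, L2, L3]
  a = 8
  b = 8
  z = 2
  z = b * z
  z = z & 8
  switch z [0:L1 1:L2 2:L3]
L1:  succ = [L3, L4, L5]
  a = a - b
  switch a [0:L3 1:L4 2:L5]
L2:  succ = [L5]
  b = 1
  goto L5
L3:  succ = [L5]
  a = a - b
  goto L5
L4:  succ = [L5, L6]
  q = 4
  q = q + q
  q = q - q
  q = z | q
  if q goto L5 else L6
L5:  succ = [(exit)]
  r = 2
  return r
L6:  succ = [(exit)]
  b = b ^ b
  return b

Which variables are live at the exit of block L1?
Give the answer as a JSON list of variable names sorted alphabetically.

Per-block:
  L0 def {a,b,z} use ∅
  L1 def {a} use {a,b}
  L2 def {b} use ∅
  L3 def {a} use {a,b}
  L4 def {q} use {z}
  L5 def {r} use ∅
  L6 def {b} use {b}

Live sets:
  L0 li=∅ lo={a,b,z}
  L1 li={a,b,z} lo={a,b,z}
  L2 li=∅ lo=∅
  L3 li={a,b} lo=∅
  L4 li={b,z} lo={b}
  L5 li=∅ lo=∅
  L6 li={b} lo=∅

live-out(L1) = ["a", "b", "z"]

Answer: ["a", "b", "z"]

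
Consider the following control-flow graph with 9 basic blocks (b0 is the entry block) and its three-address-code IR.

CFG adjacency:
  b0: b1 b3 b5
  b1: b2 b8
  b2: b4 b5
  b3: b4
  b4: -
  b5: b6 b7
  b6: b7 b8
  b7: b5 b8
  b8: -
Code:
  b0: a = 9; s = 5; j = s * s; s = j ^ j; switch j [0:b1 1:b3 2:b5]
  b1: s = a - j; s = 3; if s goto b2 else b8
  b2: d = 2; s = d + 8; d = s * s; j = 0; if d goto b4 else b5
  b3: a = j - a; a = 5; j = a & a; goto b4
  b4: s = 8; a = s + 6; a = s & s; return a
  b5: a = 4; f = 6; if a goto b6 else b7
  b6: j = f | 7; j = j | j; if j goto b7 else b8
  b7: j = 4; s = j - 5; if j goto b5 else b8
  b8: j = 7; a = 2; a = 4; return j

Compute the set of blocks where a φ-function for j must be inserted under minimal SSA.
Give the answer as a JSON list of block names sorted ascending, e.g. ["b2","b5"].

idom tree: b1←b0 b2←b1 b3←b0 b4←b0 b5←b0 b6←b5 b7←b5 b8←b0
Join-block Dom:
  b4: preds {b2,b3}: {b0,b1,b2} ∩ {b0,b3} = {b0}; idom=b0
  b5: preds {b0,b2,b7}: {b0} ∩ {b0,b1,b2} ∩ {b0,b5,b7} = {b0}; idom=b0
  b7: preds {b5,b6}: {b0,b5} ∩ {b0,b5,b6} = {b0,b5}; idom=b5
  b8: preds {b1,b6,b7}: {b0,b1} ∩ {b0,b5,b6} ∩ {b0,b5,b7} = {b0}; idom=b0

Frontier:
  join b4 pred b2: b2→b1 stop@b0
  join b4 pred b3: b3 stop@b0
  join b5 pred b0: · stop@b0
  join b5 pred b2: b2→b1 stop@b0
  join b5 pred b7: b7→b5 stop@b0
  join b7 pred b5: · stop@b5
  join b7 pred b6: b6 stop@b5
  join b8 pred b1: b1 stop@b0
  join b8 pred b6: b6→b5 stop@b0
  join b8 pred b7: b7→b5 stop@b0
  b0: DF=∅
  b1: DF={b4,b5,b8}
  b2: DF={b4,b5}
  b3: DF={b4}
  b4: DF=∅
  b5: DF={b5,b8}
  b6: DF={b7,b8}
  b7: DF={b5,b8}
  b8: DF=∅

φ for j: defs {b0,b2,b3,b6,b7,b8}
  DF⁺ = {b4,b5,b7,b8}

Answer: ["b4", "b5", "b7", "b8"]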